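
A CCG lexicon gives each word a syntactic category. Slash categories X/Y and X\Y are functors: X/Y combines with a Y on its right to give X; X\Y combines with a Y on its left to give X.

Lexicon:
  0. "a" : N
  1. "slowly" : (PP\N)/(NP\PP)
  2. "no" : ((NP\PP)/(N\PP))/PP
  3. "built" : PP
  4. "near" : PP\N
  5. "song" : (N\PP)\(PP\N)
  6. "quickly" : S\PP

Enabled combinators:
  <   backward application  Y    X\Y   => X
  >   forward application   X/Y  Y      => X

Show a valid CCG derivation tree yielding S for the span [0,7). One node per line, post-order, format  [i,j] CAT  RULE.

[0,7] S   <
  [0,6] PP   <
    [0,1] "a" : N
    [1,6] PP\N   >
      [1,2] "slowly" : (PP\N)/(NP\PP)
      [2,6] NP\PP   >
        [2,4] (NP\PP)/(N\PP)   >
          [2,3] "no" : ((NP\PP)/(N\PP))/PP
          [3,4] "built" : PP
        [4,6] N\PP   <
          [4,5] "near" : PP\N
          [5,6] "song" : (N\PP)\(PP\N)
  [6,7] "quickly" : S\PP

[0,1] N  lex  "a"
[1,2] (PP\N)/(NP\PP)  lex  "slowly"
[2,3] ((NP\PP)/(N\PP))/PP  lex  "no"
[3,4] PP  lex  "built"
[2,4] (NP\PP)/(N\PP)  >  k=3
[4,5] PP\N  lex  "near"
[5,6] (N\PP)\(PP\N)  lex  "song"
[4,6] N\PP  <  k=5
[2,6] NP\PP  >  k=4
[1,6] PP\N  >  k=2
[0,6] PP  <  k=1
[6,7] S\PP  lex  "quickly"
[0,7] S  <  k=6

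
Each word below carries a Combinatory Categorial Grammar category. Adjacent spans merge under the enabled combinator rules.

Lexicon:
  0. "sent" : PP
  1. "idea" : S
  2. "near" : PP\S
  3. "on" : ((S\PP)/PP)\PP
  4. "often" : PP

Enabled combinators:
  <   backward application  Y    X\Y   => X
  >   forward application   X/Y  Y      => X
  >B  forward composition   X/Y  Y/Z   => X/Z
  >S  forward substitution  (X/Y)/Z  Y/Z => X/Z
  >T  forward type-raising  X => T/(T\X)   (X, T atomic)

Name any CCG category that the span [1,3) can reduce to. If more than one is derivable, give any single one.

[0,5] S   <
  [0,1] "sent" : PP
  [1,5] S\PP   >
    [1,4] (S\PP)/PP   <
      [1,3] PP   <
        [1,2] "idea" : S
        [2,3] "near" : PP\S
      [3,4] "on" : ((S\PP)/PP)\PP
    [4,5] "often" : PP

PP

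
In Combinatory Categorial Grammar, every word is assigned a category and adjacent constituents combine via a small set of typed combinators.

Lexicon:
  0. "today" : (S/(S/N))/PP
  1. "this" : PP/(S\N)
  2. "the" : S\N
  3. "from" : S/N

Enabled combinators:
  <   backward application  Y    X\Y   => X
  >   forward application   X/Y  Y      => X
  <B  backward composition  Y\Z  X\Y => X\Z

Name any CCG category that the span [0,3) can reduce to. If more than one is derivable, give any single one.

[0,4] S   >
  [0,3] S/(S/N)   >
    [0,1] "today" : (S/(S/N))/PP
    [1,3] PP   >
      [1,2] "this" : PP/(S\N)
      [2,3] "the" : S\N
  [3,4] "from" : S/N

S/(S/N)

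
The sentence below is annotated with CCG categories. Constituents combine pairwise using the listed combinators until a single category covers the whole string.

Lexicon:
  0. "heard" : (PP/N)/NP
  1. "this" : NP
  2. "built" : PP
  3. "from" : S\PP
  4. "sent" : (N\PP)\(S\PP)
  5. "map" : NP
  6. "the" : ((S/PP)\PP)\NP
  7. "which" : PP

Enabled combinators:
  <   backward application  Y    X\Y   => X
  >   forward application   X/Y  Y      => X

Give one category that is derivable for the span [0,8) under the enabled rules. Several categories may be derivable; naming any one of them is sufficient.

[0,8] S   >
  [0,7] S/PP   <
    [0,5] PP   >
      [0,2] PP/N   >
        [0,1] "heard" : (PP/N)/NP
        [1,2] "this" : NP
      [2,5] N   <
        [2,3] "built" : PP
        [3,5] N\PP   <
          [3,4] "from" : S\PP
          [4,5] "sent" : (N\PP)\(S\PP)
    [5,7] (S/PP)\PP   <
      [5,6] "map" : NP
      [6,7] "the" : ((S/PP)\PP)\NP
  [7,8] "which" : PP

S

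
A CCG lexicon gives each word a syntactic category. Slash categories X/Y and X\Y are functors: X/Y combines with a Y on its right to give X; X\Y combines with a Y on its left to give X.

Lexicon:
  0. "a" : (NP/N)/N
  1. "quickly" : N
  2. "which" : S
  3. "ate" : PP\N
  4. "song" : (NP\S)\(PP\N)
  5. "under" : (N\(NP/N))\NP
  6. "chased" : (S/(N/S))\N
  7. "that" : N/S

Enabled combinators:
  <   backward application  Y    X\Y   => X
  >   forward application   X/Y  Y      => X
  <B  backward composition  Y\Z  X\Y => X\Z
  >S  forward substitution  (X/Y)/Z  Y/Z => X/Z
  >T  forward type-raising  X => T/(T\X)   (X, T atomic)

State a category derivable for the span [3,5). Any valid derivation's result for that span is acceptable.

NP\S

[0,8] S   >
  [0,7] S/(N/S)   <
    [0,6] N   <
      [0,2] NP/N   >
        [0,1] "a" : (NP/N)/N
        [1,2] "quickly" : N
      [2,6] N\(NP/N)   <
        [2,5] NP   <
          [2,3] "which" : S
          [3,5] NP\S   <
            [3,4] "ate" : PP\N
            [4,5] "song" : (NP\S)\(PP\N)
        [5,6] "under" : (N\(NP/N))\NP
    [6,7] "chased" : (S/(N/S))\N
  [7,8] "that" : N/S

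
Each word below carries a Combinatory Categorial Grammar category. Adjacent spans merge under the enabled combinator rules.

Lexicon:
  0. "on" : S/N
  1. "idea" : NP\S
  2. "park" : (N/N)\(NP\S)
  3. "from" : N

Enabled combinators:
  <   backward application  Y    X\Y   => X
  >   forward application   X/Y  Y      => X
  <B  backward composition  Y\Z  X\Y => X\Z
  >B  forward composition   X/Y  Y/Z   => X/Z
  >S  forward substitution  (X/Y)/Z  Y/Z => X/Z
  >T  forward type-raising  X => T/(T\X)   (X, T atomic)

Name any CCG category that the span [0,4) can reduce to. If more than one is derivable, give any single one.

[0,4] S   >
  [0,3] S/N   >B
    [0,1] "on" : S/N
    [1,3] N/N   <
      [1,2] "idea" : NP\S
      [2,3] "park" : (N/N)\(NP\S)
  [3,4] "from" : N

S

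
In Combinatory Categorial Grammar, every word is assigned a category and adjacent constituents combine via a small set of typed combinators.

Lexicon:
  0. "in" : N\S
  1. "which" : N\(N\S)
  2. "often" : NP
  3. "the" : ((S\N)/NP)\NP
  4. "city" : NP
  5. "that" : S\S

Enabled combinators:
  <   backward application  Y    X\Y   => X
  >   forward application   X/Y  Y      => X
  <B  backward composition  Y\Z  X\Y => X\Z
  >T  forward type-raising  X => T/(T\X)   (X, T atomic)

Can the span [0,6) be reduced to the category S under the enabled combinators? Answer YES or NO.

[0,6] S   <
  [0,2] N   <
    [0,1] "in" : N\S
    [1,2] "which" : N\(N\S)
  [2,6] S\N   <B
    [2,5] S\N   >
      [2,4] (S\N)/NP   <
        [2,3] "often" : NP
        [3,4] "the" : ((S\N)/NP)\NP
      [4,5] "city" : NP
    [5,6] "that" : S\S

YES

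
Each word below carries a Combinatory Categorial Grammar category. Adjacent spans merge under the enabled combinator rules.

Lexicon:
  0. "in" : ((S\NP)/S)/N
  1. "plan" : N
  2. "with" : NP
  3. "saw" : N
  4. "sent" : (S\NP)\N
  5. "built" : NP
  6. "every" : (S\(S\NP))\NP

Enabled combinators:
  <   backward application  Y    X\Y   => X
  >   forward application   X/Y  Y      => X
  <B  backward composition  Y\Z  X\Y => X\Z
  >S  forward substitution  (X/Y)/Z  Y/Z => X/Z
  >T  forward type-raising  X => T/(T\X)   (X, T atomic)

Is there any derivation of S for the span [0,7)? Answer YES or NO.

YES

[0,7] S   <
  [0,5] S\NP   >
    [0,2] (S\NP)/S   >
      [0,1] "in" : ((S\NP)/S)/N
      [1,2] "plan" : N
    [2,5] S   <
      [2,3] "with" : NP
      [3,5] S\NP   <
        [3,4] "saw" : N
        [4,5] "sent" : (S\NP)\N
  [5,7] S\(S\NP)   <
    [5,6] "built" : NP
    [6,7] "every" : (S\(S\NP))\NP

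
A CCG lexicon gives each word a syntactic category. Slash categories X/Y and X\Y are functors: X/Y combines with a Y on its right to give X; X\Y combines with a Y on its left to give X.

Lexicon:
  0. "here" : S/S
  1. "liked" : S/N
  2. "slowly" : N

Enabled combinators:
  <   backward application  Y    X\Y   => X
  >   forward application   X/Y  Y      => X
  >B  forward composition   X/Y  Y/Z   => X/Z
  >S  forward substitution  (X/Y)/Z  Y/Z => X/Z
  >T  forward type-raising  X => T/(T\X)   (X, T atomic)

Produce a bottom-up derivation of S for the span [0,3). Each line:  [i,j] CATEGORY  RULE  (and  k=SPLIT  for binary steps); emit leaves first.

[0,3] S   >
  [0,2] S/N   >B
    [0,1] "here" : S/S
    [1,2] "liked" : S/N
  [2,3] "slowly" : N

[0,1] S/S  lex  "here"
[1,2] S/N  lex  "liked"
[0,2] S/N  >B  k=1
[2,3] N  lex  "slowly"
[0,3] S  >  k=2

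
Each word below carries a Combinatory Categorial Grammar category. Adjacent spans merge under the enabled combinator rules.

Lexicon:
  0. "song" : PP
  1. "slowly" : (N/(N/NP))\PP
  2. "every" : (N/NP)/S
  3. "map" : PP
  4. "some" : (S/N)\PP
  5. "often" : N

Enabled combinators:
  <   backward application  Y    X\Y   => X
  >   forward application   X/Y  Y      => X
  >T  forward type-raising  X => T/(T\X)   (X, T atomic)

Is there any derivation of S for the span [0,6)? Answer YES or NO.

NO

PP (N/(N/NP))\PP (N/NP)/S PP (S/N)\PP N
CKY chart[0,6] = {N, N/(N\N), NP/(NP\N), PP/(PP\N), S/(S\N)}; S ∉ chart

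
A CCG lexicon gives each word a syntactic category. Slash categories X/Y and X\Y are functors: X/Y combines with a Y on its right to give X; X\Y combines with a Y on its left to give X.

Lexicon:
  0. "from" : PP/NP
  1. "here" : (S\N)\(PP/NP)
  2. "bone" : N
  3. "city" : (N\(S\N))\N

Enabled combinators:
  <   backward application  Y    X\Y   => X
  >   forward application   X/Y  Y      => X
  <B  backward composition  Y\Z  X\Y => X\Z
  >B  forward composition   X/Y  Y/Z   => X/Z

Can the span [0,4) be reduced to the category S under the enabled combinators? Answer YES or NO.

PP/NP (S\N)\(PP/NP) N (N\(S\N))\N
CKY chart[0,4] = {N}; S ∉ chart

NO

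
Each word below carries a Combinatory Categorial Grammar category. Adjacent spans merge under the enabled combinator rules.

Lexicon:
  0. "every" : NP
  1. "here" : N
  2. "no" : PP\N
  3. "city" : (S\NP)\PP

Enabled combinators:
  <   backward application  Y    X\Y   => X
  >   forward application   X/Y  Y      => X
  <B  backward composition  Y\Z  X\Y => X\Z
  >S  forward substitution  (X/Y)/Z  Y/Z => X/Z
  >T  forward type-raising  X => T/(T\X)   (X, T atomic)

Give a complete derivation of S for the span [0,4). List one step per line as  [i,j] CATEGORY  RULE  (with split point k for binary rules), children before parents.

[0,1] NP  lex  "every"
[1,2] N  lex  "here"
[1,2] PP/(PP\N)  >T
[2,3] PP\N  lex  "no"
[1,3] PP  >  k=2
[3,4] (S\NP)\PP  lex  "city"
[1,4] S\NP  <  k=3
[0,4] S  <  k=1

[0,4] S   <
  [0,1] "every" : NP
  [1,4] S\NP   <
    [1,3] PP   >
      [1,2] PP/(PP\N)   >T
        [1,2] "here" : N
      [2,3] "no" : PP\N
    [3,4] "city" : (S\NP)\PP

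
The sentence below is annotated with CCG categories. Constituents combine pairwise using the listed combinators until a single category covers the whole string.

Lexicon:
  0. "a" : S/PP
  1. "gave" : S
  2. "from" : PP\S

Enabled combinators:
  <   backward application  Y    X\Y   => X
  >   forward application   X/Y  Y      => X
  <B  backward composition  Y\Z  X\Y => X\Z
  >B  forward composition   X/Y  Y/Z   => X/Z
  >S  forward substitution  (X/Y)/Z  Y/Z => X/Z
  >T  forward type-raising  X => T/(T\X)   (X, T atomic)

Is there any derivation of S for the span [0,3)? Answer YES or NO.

[0,3] S   >
  [0,1] "a" : S/PP
  [1,3] PP   <
    [1,2] "gave" : S
    [2,3] "from" : PP\S

YES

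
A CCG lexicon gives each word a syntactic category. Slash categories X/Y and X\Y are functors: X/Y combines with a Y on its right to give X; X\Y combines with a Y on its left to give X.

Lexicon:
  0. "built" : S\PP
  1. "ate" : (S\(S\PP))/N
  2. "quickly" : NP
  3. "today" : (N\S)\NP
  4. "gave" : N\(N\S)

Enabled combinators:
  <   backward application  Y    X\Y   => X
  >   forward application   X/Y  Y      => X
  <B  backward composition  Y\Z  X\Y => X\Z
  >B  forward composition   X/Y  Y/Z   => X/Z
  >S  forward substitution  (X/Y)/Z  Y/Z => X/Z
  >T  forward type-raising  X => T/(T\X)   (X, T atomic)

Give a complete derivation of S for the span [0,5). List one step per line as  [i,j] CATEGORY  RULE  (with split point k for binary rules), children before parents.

[0,1] S\PP  lex  "built"
[1,2] (S\(S\PP))/N  lex  "ate"
[2,3] NP  lex  "quickly"
[3,4] (N\S)\NP  lex  "today"
[2,4] N\S  <  k=3
[4,5] N\(N\S)  lex  "gave"
[2,5] N  <  k=4
[1,5] S\(S\PP)  >  k=2
[0,5] S  <  k=1

[0,5] S   <
  [0,1] "built" : S\PP
  [1,5] S\(S\PP)   >
    [1,2] "ate" : (S\(S\PP))/N
    [2,5] N   <
      [2,4] N\S   <
        [2,3] "quickly" : NP
        [3,4] "today" : (N\S)\NP
      [4,5] "gave" : N\(N\S)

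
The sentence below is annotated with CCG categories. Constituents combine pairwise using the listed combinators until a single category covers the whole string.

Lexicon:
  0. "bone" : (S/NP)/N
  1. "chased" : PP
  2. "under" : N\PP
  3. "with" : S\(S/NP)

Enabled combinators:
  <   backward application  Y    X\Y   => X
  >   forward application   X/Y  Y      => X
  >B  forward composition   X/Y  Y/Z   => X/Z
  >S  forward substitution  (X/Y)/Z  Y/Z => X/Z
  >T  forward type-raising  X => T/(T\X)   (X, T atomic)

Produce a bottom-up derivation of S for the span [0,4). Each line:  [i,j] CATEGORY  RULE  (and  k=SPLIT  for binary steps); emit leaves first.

[0,4] S   <
  [0,3] S/NP   >
    [0,1] "bone" : (S/NP)/N
    [1,3] N   >
      [1,2] N/(N\PP)   >T
        [1,2] "chased" : PP
      [2,3] "under" : N\PP
  [3,4] "with" : S\(S/NP)

[0,1] (S/NP)/N  lex  "bone"
[1,2] PP  lex  "chased"
[1,2] N/(N\PP)  >T
[2,3] N\PP  lex  "under"
[1,3] N  >  k=2
[0,3] S/NP  >  k=1
[3,4] S\(S/NP)  lex  "with"
[0,4] S  <  k=3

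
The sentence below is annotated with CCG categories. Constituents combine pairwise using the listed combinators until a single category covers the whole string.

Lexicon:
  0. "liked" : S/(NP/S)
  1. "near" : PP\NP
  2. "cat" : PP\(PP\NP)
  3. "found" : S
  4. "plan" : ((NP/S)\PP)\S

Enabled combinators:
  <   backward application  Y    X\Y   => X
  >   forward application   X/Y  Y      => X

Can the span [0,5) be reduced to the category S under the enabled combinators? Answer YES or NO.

[0,5] S   >
  [0,1] "liked" : S/(NP/S)
  [1,5] NP/S   <
    [1,3] PP   <
      [1,2] "near" : PP\NP
      [2,3] "cat" : PP\(PP\NP)
    [3,5] (NP/S)\PP   <
      [3,4] "found" : S
      [4,5] "plan" : ((NP/S)\PP)\S

YES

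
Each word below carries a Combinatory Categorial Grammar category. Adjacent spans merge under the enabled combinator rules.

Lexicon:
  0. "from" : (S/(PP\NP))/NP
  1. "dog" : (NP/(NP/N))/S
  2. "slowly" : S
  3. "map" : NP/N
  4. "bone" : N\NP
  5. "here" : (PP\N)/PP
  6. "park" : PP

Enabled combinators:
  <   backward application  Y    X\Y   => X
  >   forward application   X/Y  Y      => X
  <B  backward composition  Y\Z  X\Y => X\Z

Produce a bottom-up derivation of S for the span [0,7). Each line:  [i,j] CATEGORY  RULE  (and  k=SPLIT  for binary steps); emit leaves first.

[0,1] (S/(PP\NP))/NP  lex  "from"
[1,2] (NP/(NP/N))/S  lex  "dog"
[2,3] S  lex  "slowly"
[1,3] NP/(NP/N)  >  k=2
[3,4] NP/N  lex  "map"
[1,4] NP  >  k=3
[0,4] S/(PP\NP)  >  k=1
[4,5] N\NP  lex  "bone"
[5,6] (PP\N)/PP  lex  "here"
[6,7] PP  lex  "park"
[5,7] PP\N  >  k=6
[4,7] PP\NP  <B  k=5
[0,7] S  >  k=4

[0,7] S   >
  [0,4] S/(PP\NP)   >
    [0,1] "from" : (S/(PP\NP))/NP
    [1,4] NP   >
      [1,3] NP/(NP/N)   >
        [1,2] "dog" : (NP/(NP/N))/S
        [2,3] "slowly" : S
      [3,4] "map" : NP/N
  [4,7] PP\NP   <B
    [4,5] "bone" : N\NP
    [5,7] PP\N   >
      [5,6] "here" : (PP\N)/PP
      [6,7] "park" : PP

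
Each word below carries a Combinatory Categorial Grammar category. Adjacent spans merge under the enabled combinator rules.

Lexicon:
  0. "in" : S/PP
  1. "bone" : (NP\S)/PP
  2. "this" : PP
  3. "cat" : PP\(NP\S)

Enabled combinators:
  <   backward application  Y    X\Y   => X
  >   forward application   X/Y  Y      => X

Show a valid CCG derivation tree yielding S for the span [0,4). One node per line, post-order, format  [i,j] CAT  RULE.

[0,1] S/PP  lex  "in"
[1,2] (NP\S)/PP  lex  "bone"
[2,3] PP  lex  "this"
[1,3] NP\S  >  k=2
[3,4] PP\(NP\S)  lex  "cat"
[1,4] PP  <  k=3
[0,4] S  >  k=1

[0,4] S   >
  [0,1] "in" : S/PP
  [1,4] PP   <
    [1,3] NP\S   >
      [1,2] "bone" : (NP\S)/PP
      [2,3] "this" : PP
    [3,4] "cat" : PP\(NP\S)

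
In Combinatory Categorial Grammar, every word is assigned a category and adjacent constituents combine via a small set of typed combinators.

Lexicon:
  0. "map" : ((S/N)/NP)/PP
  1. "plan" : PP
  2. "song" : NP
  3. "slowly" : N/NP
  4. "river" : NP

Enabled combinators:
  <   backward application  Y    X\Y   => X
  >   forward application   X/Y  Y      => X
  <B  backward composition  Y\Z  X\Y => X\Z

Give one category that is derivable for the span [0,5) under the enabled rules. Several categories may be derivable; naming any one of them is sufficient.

[0,5] S   >
  [0,3] S/N   >
    [0,2] (S/N)/NP   >
      [0,1] "map" : ((S/N)/NP)/PP
      [1,2] "plan" : PP
    [2,3] "song" : NP
  [3,5] N   >
    [3,4] "slowly" : N/NP
    [4,5] "river" : NP

S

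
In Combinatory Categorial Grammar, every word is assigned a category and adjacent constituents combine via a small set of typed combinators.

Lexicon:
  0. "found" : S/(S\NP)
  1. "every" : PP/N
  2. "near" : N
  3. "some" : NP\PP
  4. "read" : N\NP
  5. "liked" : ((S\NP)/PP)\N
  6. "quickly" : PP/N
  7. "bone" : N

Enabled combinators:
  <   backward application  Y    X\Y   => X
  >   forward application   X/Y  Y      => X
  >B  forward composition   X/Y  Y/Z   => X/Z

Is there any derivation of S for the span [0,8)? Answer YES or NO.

YES

[0,8] S   >
  [0,6] S/PP   >B
    [0,1] "found" : S/(S\NP)
    [1,6] (S\NP)/PP   <
      [1,5] N   <
        [1,4] NP   <
          [1,3] PP   >
            [1,2] "every" : PP/N
            [2,3] "near" : N
          [3,4] "some" : NP\PP
        [4,5] "read" : N\NP
      [5,6] "liked" : ((S\NP)/PP)\N
  [6,8] PP   >
    [6,7] "quickly" : PP/N
    [7,8] "bone" : N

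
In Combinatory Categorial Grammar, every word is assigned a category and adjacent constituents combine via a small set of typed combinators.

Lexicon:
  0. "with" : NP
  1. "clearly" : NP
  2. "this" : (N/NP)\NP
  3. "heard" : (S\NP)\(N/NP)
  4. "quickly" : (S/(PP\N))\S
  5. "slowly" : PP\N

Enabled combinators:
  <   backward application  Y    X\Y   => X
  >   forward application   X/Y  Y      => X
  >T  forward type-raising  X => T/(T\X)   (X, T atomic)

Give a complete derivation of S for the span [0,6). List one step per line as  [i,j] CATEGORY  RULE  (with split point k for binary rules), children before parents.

[0,6] S   >
  [0,5] S/(PP\N)   <
    [0,4] S   <
      [0,1] "with" : NP
      [1,4] S\NP   <
        [1,3] N/NP   <
          [1,2] "clearly" : NP
          [2,3] "this" : (N/NP)\NP
        [3,4] "heard" : (S\NP)\(N/NP)
    [4,5] "quickly" : (S/(PP\N))\S
  [5,6] "slowly" : PP\N

[0,1] NP  lex  "with"
[1,2] NP  lex  "clearly"
[2,3] (N/NP)\NP  lex  "this"
[1,3] N/NP  <  k=2
[3,4] (S\NP)\(N/NP)  lex  "heard"
[1,4] S\NP  <  k=3
[0,4] S  <  k=1
[4,5] (S/(PP\N))\S  lex  "quickly"
[0,5] S/(PP\N)  <  k=4
[5,6] PP\N  lex  "slowly"
[0,6] S  >  k=5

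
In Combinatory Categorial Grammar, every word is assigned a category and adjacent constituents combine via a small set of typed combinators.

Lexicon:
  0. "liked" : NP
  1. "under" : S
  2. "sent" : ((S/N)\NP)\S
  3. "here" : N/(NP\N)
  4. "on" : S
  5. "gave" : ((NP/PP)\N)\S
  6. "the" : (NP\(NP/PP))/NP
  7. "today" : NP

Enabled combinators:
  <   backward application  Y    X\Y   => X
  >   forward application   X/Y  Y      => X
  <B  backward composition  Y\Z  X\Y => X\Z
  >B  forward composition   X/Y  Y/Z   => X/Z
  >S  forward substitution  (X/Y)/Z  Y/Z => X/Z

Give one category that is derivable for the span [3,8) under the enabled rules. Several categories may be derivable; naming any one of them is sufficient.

[0,8] S   >
  [0,3] S/N   <
    [0,1] "liked" : NP
    [1,3] (S/N)\NP   <
      [1,2] "under" : S
      [2,3] "sent" : ((S/N)\NP)\S
  [3,8] N   >
    [3,4] "here" : N/(NP\N)
    [4,8] NP\N   <B
      [4,6] (NP/PP)\N   <
        [4,5] "on" : S
        [5,6] "gave" : ((NP/PP)\N)\S
      [6,8] NP\(NP/PP)   >
        [6,7] "the" : (NP\(NP/PP))/NP
        [7,8] "today" : NP

N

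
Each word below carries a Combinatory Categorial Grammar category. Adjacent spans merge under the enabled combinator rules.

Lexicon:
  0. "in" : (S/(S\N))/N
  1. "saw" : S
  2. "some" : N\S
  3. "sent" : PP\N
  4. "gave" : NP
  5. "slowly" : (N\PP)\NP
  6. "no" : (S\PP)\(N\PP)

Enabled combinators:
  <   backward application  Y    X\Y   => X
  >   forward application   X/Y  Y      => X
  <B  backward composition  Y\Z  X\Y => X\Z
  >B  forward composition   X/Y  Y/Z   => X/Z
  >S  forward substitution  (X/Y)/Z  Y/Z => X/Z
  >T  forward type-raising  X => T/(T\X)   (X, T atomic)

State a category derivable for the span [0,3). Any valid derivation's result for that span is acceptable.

[0,7] S   >
  [0,3] S/(S\N)   >
    [0,1] "in" : (S/(S\N))/N
    [1,3] N   <
      [1,2] "saw" : S
      [2,3] "some" : N\S
  [3,7] S\N   <B
    [3,4] "sent" : PP\N
    [4,7] S\PP   <
      [4,6] N\PP   <
        [4,5] "gave" : NP
        [5,6] "slowly" : (N\PP)\NP
      [6,7] "no" : (S\PP)\(N\PP)

S/(S\N)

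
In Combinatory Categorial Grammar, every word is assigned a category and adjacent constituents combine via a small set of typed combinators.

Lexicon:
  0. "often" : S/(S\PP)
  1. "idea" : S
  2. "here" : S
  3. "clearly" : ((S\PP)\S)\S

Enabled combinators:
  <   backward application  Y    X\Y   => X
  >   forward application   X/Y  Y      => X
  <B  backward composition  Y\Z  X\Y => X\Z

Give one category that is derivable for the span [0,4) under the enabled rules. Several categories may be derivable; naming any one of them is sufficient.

S

[0,4] S   >
  [0,1] "often" : S/(S\PP)
  [1,4] S\PP   <
    [1,2] "idea" : S
    [2,4] (S\PP)\S   <
      [2,3] "here" : S
      [3,4] "clearly" : ((S\PP)\S)\S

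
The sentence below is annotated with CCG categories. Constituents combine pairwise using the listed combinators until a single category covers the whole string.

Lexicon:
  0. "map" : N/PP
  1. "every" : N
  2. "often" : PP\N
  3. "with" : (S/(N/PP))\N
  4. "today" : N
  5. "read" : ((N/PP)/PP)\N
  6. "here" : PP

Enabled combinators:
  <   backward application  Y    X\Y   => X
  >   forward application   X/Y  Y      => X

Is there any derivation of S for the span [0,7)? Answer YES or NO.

[0,7] S   >
  [0,4] S/(N/PP)   <
    [0,3] N   >
      [0,1] "map" : N/PP
      [1,3] PP   <
        [1,2] "every" : N
        [2,3] "often" : PP\N
    [3,4] "with" : (S/(N/PP))\N
  [4,7] N/PP   >
    [4,6] (N/PP)/PP   <
      [4,5] "today" : N
      [5,6] "read" : ((N/PP)/PP)\N
    [6,7] "here" : PP

YES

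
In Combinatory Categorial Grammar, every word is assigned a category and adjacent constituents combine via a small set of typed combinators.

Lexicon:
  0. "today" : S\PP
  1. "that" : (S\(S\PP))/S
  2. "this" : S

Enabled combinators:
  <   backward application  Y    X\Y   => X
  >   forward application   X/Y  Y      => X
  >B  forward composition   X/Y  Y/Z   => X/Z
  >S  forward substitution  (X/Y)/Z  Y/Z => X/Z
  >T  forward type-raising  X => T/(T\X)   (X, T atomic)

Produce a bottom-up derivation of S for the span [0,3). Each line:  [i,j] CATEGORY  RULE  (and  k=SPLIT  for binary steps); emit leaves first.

[0,1] S\PP  lex  "today"
[1,2] (S\(S\PP))/S  lex  "that"
[2,3] S  lex  "this"
[1,3] S\(S\PP)  >  k=2
[0,3] S  <  k=1

[0,3] S   <
  [0,1] "today" : S\PP
  [1,3] S\(S\PP)   >
    [1,2] "that" : (S\(S\PP))/S
    [2,3] "this" : S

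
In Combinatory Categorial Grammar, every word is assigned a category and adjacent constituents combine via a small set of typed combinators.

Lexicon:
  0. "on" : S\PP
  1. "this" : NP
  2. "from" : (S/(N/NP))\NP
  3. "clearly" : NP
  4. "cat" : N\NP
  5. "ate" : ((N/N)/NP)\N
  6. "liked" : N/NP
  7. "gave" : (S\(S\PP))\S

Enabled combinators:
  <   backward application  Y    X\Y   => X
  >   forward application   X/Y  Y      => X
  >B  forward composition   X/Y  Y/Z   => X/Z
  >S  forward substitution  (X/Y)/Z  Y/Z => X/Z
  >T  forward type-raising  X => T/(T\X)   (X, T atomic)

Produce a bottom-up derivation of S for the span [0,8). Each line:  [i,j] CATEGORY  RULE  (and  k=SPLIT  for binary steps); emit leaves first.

[0,8] S   <
  [0,1] "on" : S\PP
  [1,8] S\(S\PP)   <
    [1,7] S   >
      [1,3] S/(N/NP)   <
        [1,2] "this" : NP
        [2,3] "from" : (S/(N/NP))\NP
      [3,7] N/NP   >S
        [3,6] (N/N)/NP   <
          [3,5] N   >
            [3,4] N/(N\NP)   >T
              [3,4] "clearly" : NP
            [4,5] "cat" : N\NP
          [5,6] "ate" : ((N/N)/NP)\N
        [6,7] "liked" : N/NP
    [7,8] "gave" : (S\(S\PP))\S

[0,1] S\PP  lex  "on"
[1,2] NP  lex  "this"
[2,3] (S/(N/NP))\NP  lex  "from"
[1,3] S/(N/NP)  <  k=2
[3,4] NP  lex  "clearly"
[3,4] N/(N\NP)  >T
[4,5] N\NP  lex  "cat"
[3,5] N  >  k=4
[5,6] ((N/N)/NP)\N  lex  "ate"
[3,6] (N/N)/NP  <  k=5
[6,7] N/NP  lex  "liked"
[3,7] N/NP  >S  k=6
[1,7] S  >  k=3
[7,8] (S\(S\PP))\S  lex  "gave"
[1,8] S\(S\PP)  <  k=7
[0,8] S  <  k=1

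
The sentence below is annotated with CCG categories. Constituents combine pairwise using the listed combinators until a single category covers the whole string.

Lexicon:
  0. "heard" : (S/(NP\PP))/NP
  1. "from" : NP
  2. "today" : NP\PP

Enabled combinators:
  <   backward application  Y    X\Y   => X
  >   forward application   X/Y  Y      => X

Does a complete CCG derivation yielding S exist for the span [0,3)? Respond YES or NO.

YES

[0,3] S   >
  [0,2] S/(NP\PP)   >
    [0,1] "heard" : (S/(NP\PP))/NP
    [1,2] "from" : NP
  [2,3] "today" : NP\PP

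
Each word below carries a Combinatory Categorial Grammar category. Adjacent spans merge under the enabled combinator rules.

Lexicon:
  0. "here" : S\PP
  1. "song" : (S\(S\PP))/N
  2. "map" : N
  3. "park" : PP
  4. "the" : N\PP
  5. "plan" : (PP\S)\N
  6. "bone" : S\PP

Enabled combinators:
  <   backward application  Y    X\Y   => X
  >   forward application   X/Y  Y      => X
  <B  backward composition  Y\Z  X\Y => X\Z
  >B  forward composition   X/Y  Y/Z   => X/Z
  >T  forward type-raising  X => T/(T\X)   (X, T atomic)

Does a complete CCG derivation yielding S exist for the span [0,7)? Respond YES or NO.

YES

[0,7] S   <
  [0,6] PP   <
    [0,3] S   <
      [0,1] "here" : S\PP
      [1,3] S\(S\PP)   >
        [1,2] "song" : (S\(S\PP))/N
        [2,3] "map" : N
    [3,6] PP\S   <
      [3,5] N   <
        [3,4] "park" : PP
        [4,5] "the" : N\PP
      [5,6] "plan" : (PP\S)\N
  [6,7] "bone" : S\PP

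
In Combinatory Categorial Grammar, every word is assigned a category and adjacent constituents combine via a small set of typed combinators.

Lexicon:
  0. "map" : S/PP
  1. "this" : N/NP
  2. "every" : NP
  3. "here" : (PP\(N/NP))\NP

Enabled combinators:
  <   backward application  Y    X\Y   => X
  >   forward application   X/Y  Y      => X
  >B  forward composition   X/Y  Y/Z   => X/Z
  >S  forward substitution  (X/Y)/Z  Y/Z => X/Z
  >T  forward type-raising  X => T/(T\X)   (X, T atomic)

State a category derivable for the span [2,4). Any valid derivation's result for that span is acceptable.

[0,4] S   >
  [0,1] "map" : S/PP
  [1,4] PP   <
    [1,2] "this" : N/NP
    [2,4] PP\(N/NP)   <
      [2,3] "every" : NP
      [3,4] "here" : (PP\(N/NP))\NP

PP\(N/NP)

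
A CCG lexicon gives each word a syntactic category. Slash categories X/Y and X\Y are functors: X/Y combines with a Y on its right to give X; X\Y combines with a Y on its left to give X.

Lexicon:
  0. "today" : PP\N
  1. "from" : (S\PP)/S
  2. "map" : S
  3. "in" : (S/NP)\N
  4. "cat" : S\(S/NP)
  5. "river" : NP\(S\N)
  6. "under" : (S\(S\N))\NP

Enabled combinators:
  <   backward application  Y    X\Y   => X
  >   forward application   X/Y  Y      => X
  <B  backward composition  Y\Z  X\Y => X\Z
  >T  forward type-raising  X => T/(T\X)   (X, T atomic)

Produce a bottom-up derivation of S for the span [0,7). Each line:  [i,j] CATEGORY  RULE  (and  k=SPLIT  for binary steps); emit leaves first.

[0,1] PP\N  lex  "today"
[1,2] (S\PP)/S  lex  "from"
[2,3] S  lex  "map"
[1,3] S\PP  >  k=2
[0,3] S\N  <B  k=1
[3,4] (S/NP)\N  lex  "in"
[4,5] S\(S/NP)  lex  "cat"
[3,5] S\N  <B  k=4
[5,6] NP\(S\N)  lex  "river"
[3,6] NP  <  k=5
[6,7] (S\(S\N))\NP  lex  "under"
[3,7] S\(S\N)  <  k=6
[0,7] S  <  k=3

[0,7] S   <
  [0,3] S\N   <B
    [0,1] "today" : PP\N
    [1,3] S\PP   >
      [1,2] "from" : (S\PP)/S
      [2,3] "map" : S
  [3,7] S\(S\N)   <
    [3,6] NP   <
      [3,5] S\N   <B
        [3,4] "in" : (S/NP)\N
        [4,5] "cat" : S\(S/NP)
      [5,6] "river" : NP\(S\N)
    [6,7] "under" : (S\(S\N))\NP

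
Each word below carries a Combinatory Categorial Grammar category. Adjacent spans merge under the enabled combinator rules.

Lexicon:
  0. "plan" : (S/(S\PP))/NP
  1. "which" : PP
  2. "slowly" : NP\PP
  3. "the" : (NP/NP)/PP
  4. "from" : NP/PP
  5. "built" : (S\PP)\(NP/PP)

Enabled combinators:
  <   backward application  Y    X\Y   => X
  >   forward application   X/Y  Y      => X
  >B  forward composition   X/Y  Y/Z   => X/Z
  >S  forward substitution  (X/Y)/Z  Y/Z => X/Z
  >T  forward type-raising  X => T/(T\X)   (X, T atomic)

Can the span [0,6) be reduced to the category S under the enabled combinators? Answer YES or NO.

YES

[0,6] S   >
  [0,3] S/(S\PP)   >
    [0,1] "plan" : (S/(S\PP))/NP
    [1,3] NP   >
      [1,2] NP/(NP\PP)   >T
        [1,2] "which" : PP
      [2,3] "slowly" : NP\PP
  [3,6] S\PP   <
    [3,5] NP/PP   >S
      [3,4] "the" : (NP/NP)/PP
      [4,5] "from" : NP/PP
    [5,6] "built" : (S\PP)\(NP/PP)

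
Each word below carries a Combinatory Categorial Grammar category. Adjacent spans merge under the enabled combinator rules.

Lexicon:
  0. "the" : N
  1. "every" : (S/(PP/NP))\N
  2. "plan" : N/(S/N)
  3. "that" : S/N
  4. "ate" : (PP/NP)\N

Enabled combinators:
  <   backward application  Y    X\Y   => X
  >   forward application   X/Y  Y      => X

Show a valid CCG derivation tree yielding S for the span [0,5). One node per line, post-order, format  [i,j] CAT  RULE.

[0,5] S   >
  [0,2] S/(PP/NP)   <
    [0,1] "the" : N
    [1,2] "every" : (S/(PP/NP))\N
  [2,5] PP/NP   <
    [2,4] N   >
      [2,3] "plan" : N/(S/N)
      [3,4] "that" : S/N
    [4,5] "ate" : (PP/NP)\N

[0,1] N  lex  "the"
[1,2] (S/(PP/NP))\N  lex  "every"
[0,2] S/(PP/NP)  <  k=1
[2,3] N/(S/N)  lex  "plan"
[3,4] S/N  lex  "that"
[2,4] N  >  k=3
[4,5] (PP/NP)\N  lex  "ate"
[2,5] PP/NP  <  k=4
[0,5] S  >  k=2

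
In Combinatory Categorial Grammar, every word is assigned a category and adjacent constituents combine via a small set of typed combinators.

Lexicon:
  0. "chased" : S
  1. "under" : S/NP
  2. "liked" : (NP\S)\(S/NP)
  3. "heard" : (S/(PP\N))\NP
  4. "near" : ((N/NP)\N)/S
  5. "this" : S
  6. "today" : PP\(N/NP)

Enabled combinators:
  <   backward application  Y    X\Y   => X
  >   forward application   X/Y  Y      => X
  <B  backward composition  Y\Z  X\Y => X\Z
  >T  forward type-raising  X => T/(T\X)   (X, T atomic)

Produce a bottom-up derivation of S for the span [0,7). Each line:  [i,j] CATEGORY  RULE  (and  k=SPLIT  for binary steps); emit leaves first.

[0,1] S  lex  "chased"
[1,2] S/NP  lex  "under"
[2,3] (NP\S)\(S/NP)  lex  "liked"
[1,3] NP\S  <  k=2
[0,3] NP  <  k=1
[3,4] (S/(PP\N))\NP  lex  "heard"
[0,4] S/(PP\N)  <  k=3
[4,5] ((N/NP)\N)/S  lex  "near"
[5,6] S  lex  "this"
[4,6] (N/NP)\N  >  k=5
[6,7] PP\(N/NP)  lex  "today"
[4,7] PP\N  <B  k=6
[0,7] S  >  k=4

[0,7] S   >
  [0,4] S/(PP\N)   <
    [0,3] NP   <
      [0,1] "chased" : S
      [1,3] NP\S   <
        [1,2] "under" : S/NP
        [2,3] "liked" : (NP\S)\(S/NP)
    [3,4] "heard" : (S/(PP\N))\NP
  [4,7] PP\N   <B
    [4,6] (N/NP)\N   >
      [4,5] "near" : ((N/NP)\N)/S
      [5,6] "this" : S
    [6,7] "today" : PP\(N/NP)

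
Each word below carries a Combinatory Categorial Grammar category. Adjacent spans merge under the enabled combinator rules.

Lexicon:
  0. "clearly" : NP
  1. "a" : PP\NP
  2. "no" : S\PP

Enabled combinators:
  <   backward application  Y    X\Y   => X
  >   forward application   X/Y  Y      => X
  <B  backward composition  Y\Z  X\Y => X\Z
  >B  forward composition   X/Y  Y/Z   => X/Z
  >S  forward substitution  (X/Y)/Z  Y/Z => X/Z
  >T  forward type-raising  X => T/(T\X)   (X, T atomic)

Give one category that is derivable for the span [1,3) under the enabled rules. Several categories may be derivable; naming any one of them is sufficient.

[0,3] S   >
  [0,1] S/(S\NP)   >T
    [0,1] "clearly" : NP
  [1,3] S\NP   <B
    [1,2] "a" : PP\NP
    [2,3] "no" : S\PP

S\NP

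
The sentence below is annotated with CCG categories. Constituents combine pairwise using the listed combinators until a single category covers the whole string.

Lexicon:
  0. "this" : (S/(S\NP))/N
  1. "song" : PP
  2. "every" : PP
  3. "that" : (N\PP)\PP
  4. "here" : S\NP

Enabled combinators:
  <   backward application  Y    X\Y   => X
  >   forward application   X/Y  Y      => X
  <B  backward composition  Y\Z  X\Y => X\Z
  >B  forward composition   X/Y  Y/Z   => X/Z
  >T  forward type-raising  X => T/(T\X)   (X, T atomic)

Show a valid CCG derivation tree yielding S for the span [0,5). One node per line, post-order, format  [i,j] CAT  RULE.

[0,5] S   >
  [0,4] S/(S\NP)   >
    [0,1] "this" : (S/(S\NP))/N
    [1,4] N   >
      [1,2] N/(N\PP)   >T
        [1,2] "song" : PP
      [2,4] N\PP   <
        [2,3] "every" : PP
        [3,4] "that" : (N\PP)\PP
  [4,5] "here" : S\NP

[0,1] (S/(S\NP))/N  lex  "this"
[1,2] PP  lex  "song"
[1,2] N/(N\PP)  >T
[2,3] PP  lex  "every"
[3,4] (N\PP)\PP  lex  "that"
[2,4] N\PP  <  k=3
[1,4] N  >  k=2
[0,4] S/(S\NP)  >  k=1
[4,5] S\NP  lex  "here"
[0,5] S  >  k=4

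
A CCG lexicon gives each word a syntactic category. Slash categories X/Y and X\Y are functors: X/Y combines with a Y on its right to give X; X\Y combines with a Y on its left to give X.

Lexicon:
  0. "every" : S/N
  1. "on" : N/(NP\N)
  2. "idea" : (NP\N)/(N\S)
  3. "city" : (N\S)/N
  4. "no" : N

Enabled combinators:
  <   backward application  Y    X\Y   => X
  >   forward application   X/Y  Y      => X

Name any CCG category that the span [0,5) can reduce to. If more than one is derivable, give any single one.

[0,5] S   >
  [0,1] "every" : S/N
  [1,5] N   >
    [1,2] "on" : N/(NP\N)
    [2,5] NP\N   >
      [2,3] "idea" : (NP\N)/(N\S)
      [3,5] N\S   >
        [3,4] "city" : (N\S)/N
        [4,5] "no" : N

S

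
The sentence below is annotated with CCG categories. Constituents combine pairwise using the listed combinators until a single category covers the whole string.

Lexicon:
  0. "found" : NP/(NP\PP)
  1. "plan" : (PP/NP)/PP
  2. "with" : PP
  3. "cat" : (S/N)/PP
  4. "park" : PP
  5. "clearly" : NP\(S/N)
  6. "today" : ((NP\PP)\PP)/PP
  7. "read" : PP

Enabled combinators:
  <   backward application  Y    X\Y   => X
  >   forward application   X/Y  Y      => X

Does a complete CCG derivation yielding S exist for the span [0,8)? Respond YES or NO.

NO

NP/(NP\PP) (PP/NP)/PP PP (S/N)/PP PP NP\(S/N) ((NP\PP)\PP)/PP PP
CKY chart[0,8] = {NP}; S ∉ chart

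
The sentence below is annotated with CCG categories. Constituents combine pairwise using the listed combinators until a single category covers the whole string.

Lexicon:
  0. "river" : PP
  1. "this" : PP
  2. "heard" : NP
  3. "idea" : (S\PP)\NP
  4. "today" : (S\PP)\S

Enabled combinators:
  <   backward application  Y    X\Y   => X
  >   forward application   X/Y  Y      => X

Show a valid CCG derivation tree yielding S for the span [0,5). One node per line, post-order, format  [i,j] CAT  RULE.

[0,5] S   <
  [0,1] "river" : PP
  [1,5] S\PP   <
    [1,4] S   <
      [1,2] "this" : PP
      [2,4] S\PP   <
        [2,3] "heard" : NP
        [3,4] "idea" : (S\PP)\NP
    [4,5] "today" : (S\PP)\S

[0,1] PP  lex  "river"
[1,2] PP  lex  "this"
[2,3] NP  lex  "heard"
[3,4] (S\PP)\NP  lex  "idea"
[2,4] S\PP  <  k=3
[1,4] S  <  k=2
[4,5] (S\PP)\S  lex  "today"
[1,5] S\PP  <  k=4
[0,5] S  <  k=1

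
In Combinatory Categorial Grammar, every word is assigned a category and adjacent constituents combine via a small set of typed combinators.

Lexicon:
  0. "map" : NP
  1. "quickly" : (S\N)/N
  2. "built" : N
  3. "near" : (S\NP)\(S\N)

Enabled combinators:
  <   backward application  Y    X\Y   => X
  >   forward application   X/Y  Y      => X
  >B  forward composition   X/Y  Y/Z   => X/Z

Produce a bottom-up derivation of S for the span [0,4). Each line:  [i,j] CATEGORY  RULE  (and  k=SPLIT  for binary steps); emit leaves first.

[0,4] S   <
  [0,1] "map" : NP
  [1,4] S\NP   <
    [1,3] S\N   >
      [1,2] "quickly" : (S\N)/N
      [2,3] "built" : N
    [3,4] "near" : (S\NP)\(S\N)

[0,1] NP  lex  "map"
[1,2] (S\N)/N  lex  "quickly"
[2,3] N  lex  "built"
[1,3] S\N  >  k=2
[3,4] (S\NP)\(S\N)  lex  "near"
[1,4] S\NP  <  k=3
[0,4] S  <  k=1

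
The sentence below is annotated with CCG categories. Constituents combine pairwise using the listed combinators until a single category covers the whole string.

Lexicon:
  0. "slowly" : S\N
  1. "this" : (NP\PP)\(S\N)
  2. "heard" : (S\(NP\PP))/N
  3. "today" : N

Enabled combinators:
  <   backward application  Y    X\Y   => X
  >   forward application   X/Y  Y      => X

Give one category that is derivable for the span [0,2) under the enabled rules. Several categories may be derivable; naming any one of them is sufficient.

[0,4] S   <
  [0,2] NP\PP   <
    [0,1] "slowly" : S\N
    [1,2] "this" : (NP\PP)\(S\N)
  [2,4] S\(NP\PP)   >
    [2,3] "heard" : (S\(NP\PP))/N
    [3,4] "today" : N

NP\PP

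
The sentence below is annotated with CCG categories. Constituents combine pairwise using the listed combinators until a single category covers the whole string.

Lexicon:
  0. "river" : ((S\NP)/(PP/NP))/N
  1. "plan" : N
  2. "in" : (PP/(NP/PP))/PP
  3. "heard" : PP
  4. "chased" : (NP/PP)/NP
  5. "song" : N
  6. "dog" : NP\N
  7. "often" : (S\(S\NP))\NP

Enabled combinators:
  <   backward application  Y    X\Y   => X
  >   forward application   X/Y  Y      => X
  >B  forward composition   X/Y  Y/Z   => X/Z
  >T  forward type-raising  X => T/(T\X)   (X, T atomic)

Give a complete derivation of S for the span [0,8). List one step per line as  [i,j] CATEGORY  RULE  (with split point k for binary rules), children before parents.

[0,1] ((S\NP)/(PP/NP))/N  lex  "river"
[1,2] N  lex  "plan"
[0,2] (S\NP)/(PP/NP)  >  k=1
[2,3] (PP/(NP/PP))/PP  lex  "in"
[3,4] PP  lex  "heard"
[2,4] PP/(NP/PP)  >  k=3
[4,5] (NP/PP)/NP  lex  "chased"
[2,5] PP/NP  >B  k=4
[0,5] S\NP  >  k=2
[5,6] N  lex  "song"
[6,7] NP\N  lex  "dog"
[5,7] NP  <  k=6
[7,8] (S\(S\NP))\NP  lex  "often"
[5,8] S\(S\NP)  <  k=7
[0,8] S  <  k=5

[0,8] S   <
  [0,5] S\NP   >
    [0,2] (S\NP)/(PP/NP)   >
      [0,1] "river" : ((S\NP)/(PP/NP))/N
      [1,2] "plan" : N
    [2,5] PP/NP   >B
      [2,4] PP/(NP/PP)   >
        [2,3] "in" : (PP/(NP/PP))/PP
        [3,4] "heard" : PP
      [4,5] "chased" : (NP/PP)/NP
  [5,8] S\(S\NP)   <
    [5,7] NP   <
      [5,6] "song" : N
      [6,7] "dog" : NP\N
    [7,8] "often" : (S\(S\NP))\NP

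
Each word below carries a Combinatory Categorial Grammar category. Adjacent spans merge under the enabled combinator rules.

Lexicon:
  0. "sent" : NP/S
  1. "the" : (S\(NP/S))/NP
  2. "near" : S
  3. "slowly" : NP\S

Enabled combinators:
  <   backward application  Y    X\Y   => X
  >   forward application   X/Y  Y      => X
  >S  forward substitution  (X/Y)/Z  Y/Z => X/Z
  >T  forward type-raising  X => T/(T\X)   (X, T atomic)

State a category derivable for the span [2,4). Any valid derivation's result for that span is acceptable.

[0,4] S   <
  [0,1] "sent" : NP/S
  [1,4] S\(NP/S)   >
    [1,2] "the" : (S\(NP/S))/NP
    [2,4] NP   <
      [2,3] "near" : S
      [3,4] "slowly" : NP\S

NP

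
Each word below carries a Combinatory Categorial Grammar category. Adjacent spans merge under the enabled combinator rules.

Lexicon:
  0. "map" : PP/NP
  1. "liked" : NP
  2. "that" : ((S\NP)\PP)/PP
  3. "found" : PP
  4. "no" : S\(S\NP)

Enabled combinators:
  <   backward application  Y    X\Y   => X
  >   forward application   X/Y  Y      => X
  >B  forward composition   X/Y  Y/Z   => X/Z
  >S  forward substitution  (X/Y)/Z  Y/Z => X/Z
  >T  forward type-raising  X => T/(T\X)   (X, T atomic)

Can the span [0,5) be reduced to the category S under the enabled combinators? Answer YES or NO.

YES

[0,5] S   <
  [0,4] S\NP   <
    [0,2] PP   >
      [0,1] "map" : PP/NP
      [1,2] "liked" : NP
    [2,4] (S\NP)\PP   >
      [2,3] "that" : ((S\NP)\PP)/PP
      [3,4] "found" : PP
  [4,5] "no" : S\(S\NP)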